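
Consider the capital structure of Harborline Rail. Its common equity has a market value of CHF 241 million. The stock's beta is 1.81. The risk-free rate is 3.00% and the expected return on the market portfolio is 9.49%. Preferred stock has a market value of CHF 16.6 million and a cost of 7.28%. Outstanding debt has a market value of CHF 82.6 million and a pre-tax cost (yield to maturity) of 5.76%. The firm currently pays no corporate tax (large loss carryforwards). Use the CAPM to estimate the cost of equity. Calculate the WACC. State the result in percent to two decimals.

12.20%

Market risk premium = 9.49% − 3.0% = 6.49%.
Cost of equity via CAPM: Re = 3.0% + 1.81 × 6.49% = 14.7469%.
Total capital V = 241 + 16.6 + 82.6 = 340.2.
Equity: weight = 241/340.2 = 0.7084; cost = 14.7469%.
Preferred: weight = 16.6/340.2 = 0.0488; cost = 7.28%.
Debt: weight = 82.6/340.2 = 0.2428; after-tax cost = 5.76% × (1 − 0%) = 5.7600%.
WACC = 0.7084 × 14.7469% + 0.0488 × 7.2800% + 0.2428 × 5.7600% = 12.2005%.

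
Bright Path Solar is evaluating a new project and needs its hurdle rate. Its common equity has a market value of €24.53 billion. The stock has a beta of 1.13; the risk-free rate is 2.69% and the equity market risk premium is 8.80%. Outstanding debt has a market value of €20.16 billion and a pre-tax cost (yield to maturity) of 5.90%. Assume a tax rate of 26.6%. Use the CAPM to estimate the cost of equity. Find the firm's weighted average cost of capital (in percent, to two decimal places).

Cost of equity via CAPM: Re = 2.69% + 1.13 × 8.8% = 12.6340%.
Total capital V = 24.53 + 20.16 = 44.69.
Equity: weight = 24.53/44.69 = 0.5489; cost = 12.634%.
Debt: weight = 20.16/44.69 = 0.4511; after-tax cost = 5.9% × (1 − 26.6%) = 4.3306%.
WACC = 0.5489 × 12.6340% + 0.4511 × 4.3306% = 8.8883%.

8.89%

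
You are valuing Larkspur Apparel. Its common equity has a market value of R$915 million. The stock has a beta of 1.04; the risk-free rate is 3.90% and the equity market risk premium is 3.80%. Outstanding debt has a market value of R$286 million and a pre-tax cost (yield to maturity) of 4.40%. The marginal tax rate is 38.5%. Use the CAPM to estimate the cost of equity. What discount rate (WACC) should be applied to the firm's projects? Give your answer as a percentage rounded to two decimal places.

Cost of equity via CAPM: Re = 3.9% + 1.04 × 3.8% = 7.8520%.
Total capital V = 915 + 286 = 1201.
Equity: weight = 915/1201 = 0.7619; cost = 7.852%.
Debt: weight = 286/1201 = 0.2381; after-tax cost = 4.4% × (1 − 38.5%) = 2.7060%.
WACC = 0.7619 × 7.8520% + 0.2381 × 2.7060% = 6.6266%.

6.63%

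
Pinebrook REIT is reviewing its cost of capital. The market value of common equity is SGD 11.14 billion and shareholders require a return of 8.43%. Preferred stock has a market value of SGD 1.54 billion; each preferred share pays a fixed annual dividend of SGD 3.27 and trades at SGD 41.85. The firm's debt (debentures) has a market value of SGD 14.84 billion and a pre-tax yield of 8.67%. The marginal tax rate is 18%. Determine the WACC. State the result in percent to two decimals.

7.68%

Cost of preferred: Rp = 3.27 / 41.85 = 7.8136%.
Total capital V = 11.14 + 1.54 + 14.84 = 27.52.
Equity: weight = 11.14/27.52 = 0.4048; cost = 8.43%.
Preferred: weight = 1.54/27.52 = 0.0560; cost = 7.8136%.
Debentures: weight = 14.84/27.52 = 0.5392; after-tax cost = 8.67% × (1 − 18%) = 7.1094%.
WACC = 0.4048 × 8.4300% + 0.0560 × 7.8136% + 0.5392 × 7.1094% = 7.6834%.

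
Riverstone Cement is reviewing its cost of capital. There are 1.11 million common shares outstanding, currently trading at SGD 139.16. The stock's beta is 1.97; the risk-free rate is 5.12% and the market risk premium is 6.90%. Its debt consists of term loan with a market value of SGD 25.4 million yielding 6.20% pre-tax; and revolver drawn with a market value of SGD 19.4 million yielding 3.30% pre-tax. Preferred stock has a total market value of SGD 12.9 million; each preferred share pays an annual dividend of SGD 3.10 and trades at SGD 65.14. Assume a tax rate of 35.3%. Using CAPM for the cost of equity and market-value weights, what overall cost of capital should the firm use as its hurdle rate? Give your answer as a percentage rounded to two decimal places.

14.59%

Cost of equity via CAPM: Re = 5.12% + 1.97 × 6.9% = 18.7130%.
Cost of preferred: Rp = 3.1 / 65.14 = 4.7590%.
Market value of equity E = 139.16 × 1.11m = 154.4676m.
Total capital V = 154.4676 + 12.9 + 25.4 + 19.4 = 212.1676.
Equity: weight = 154.4676/212.1676 = 0.7280; cost = 18.713%.
Preferred: weight = 12.9/212.1676 = 0.0608; cost = 4.759%.
Term loan: weight = 25.4/212.1676 = 0.1197; after-tax cost = 6.2% × (1 − 35.3%) = 4.0114%.
Revolver drawn: weight = 19.4/212.1676 = 0.0914; after-tax cost = 3.3% × (1 − 35.3%) = 2.1351%.
WACC = 0.7280 × 18.7130% + 0.0608 × 4.7590% + 0.1197 × 4.0114% + 0.0914 × 2.1351% = 14.5887%.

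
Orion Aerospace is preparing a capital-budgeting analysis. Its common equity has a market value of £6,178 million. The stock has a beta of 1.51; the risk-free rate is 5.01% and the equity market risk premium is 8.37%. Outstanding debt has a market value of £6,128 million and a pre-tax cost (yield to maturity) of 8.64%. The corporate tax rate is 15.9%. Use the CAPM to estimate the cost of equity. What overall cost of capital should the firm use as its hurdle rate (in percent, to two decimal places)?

Cost of equity via CAPM: Re = 5.01% + 1.51 × 8.37% = 17.6487%.
Total capital V = 6178 + 6128 = 12306.
Equity: weight = 6178/12306 = 0.5020; cost = 17.6487%.
Debt: weight = 6128/12306 = 0.4980; after-tax cost = 8.64% × (1 − 15.9%) = 7.2662%.
WACC = 0.5020 × 17.6487% + 0.4980 × 7.2662% = 12.4786%.

12.48%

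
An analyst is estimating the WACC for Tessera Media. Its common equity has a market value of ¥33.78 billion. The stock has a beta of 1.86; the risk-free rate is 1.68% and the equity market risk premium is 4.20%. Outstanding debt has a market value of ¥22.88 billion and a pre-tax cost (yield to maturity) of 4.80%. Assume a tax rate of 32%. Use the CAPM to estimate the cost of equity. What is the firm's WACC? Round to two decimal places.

6.98%

Cost of equity via CAPM: Re = 1.68% + 1.86 × 4.2% = 9.4920%.
Total capital V = 33.78 + 22.88 = 56.66.
Equity: weight = 33.78/56.66 = 0.5962; cost = 9.492%.
Debt: weight = 22.88/56.66 = 0.4038; after-tax cost = 4.8% × (1 − 32%) = 3.2640%.
WACC = 0.5962 × 9.4920% + 0.4038 × 3.2640% = 6.9771%.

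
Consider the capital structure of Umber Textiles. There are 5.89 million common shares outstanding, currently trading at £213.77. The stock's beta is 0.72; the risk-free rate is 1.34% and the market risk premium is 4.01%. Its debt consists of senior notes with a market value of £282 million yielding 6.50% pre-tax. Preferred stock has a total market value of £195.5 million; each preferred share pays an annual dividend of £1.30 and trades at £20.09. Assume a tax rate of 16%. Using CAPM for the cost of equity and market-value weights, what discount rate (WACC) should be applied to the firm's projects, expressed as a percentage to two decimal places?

Cost of equity via CAPM: Re = 1.34% + 0.72 × 4.01% = 4.2272%.
Cost of preferred: Rp = 1.3 / 20.09 = 6.4709%.
Market value of equity E = 213.77 × 5.89m = 1259.1053m.
Total capital V = 1259.1053 + 195.5 + 282 = 1736.6053.
Equity: weight = 1259.1053/1736.6053 = 0.7250; cost = 4.2272%.
Preferred: weight = 195.5/1736.6053 = 0.1126; cost = 6.4709%.
Senior notes: weight = 282/1736.6053 = 0.1624; after-tax cost = 6.5% × (1 − 16%) = 5.4600%.
WACC = 0.7250 × 4.2272% + 0.1126 × 6.4709% + 0.1624 × 5.4600% = 4.6800%.

4.68%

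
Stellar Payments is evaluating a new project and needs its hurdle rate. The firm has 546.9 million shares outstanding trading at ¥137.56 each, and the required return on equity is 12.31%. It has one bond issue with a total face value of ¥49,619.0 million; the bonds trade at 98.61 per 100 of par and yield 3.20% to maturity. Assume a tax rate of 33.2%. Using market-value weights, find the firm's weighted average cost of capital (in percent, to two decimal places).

Market value of equity E = 137.56 × 546.9m = 75231.564m. Market value of debt D = 49619m × 98.61/100 = 48929.2959m.
Total capital V = 75231.564 + 48929.2959 = 124160.8599.
Equity: weight = 75231.564/124160.8599 = 0.6059; cost = 12.31%.
Bonds outstanding: weight = 48929.2959/124160.8599 = 0.3941; after-tax cost = 3.2% × (1 − 33.2%) = 2.1376%.
WACC = 0.6059 × 12.3100% + 0.3941 × 2.1376% = 8.3013%.

8.30%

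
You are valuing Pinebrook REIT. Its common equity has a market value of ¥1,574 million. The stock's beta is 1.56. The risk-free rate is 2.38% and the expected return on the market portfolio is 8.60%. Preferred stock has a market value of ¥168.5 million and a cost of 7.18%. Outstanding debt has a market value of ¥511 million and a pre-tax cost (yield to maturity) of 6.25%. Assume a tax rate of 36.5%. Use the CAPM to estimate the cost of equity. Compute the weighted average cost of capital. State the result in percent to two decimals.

9.88%

Market risk premium = 8.6% − 2.38% = 6.22%.
Cost of equity via CAPM: Re = 2.38% + 1.56 × 6.22% = 12.0832%.
Total capital V = 1574 + 168.5 + 511 = 2253.5.
Equity: weight = 1574/2253.5 = 0.6985; cost = 12.0832%.
Preferred: weight = 168.5/2253.5 = 0.0748; cost = 7.18%.
Debt: weight = 511/2253.5 = 0.2268; after-tax cost = 6.25% × (1 − 36.5%) = 3.9688%.
WACC = 0.6985 × 12.0832% + 0.0748 × 7.1800% + 0.2268 × 3.9688% = 9.8766%.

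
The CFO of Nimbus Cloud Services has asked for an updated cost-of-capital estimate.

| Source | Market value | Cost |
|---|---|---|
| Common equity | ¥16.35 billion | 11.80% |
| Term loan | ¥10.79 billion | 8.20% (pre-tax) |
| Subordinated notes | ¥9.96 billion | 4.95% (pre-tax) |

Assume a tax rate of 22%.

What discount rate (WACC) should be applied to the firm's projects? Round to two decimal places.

Total capital V = 16.35 + 10.79 + 9.96 = 37.1.
Equity: weight = 16.35/37.1 = 0.4407; cost = 11.8%.
Term loan: weight = 10.79/37.1 = 0.2908; after-tax cost = 8.2% × (1 − 22%) = 6.3960%.
Subordinated notes: weight = 9.96/37.1 = 0.2685; after-tax cost = 4.95% × (1 − 22%) = 3.8610%.
WACC = 0.4407 × 11.8000% + 0.2908 × 6.3960% + 0.2685 × 3.8610% = 8.0970%.

8.10%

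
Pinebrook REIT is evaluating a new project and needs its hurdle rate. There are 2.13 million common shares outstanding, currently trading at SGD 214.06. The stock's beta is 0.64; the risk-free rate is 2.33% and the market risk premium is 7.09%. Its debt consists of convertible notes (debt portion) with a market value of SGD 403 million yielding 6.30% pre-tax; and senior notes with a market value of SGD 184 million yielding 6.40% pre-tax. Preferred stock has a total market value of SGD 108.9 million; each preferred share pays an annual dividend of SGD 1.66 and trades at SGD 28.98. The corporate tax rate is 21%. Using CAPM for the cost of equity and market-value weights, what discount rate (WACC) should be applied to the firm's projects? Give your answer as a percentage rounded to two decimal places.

Cost of equity via CAPM: Re = 2.33% + 0.64 × 7.09% = 6.8676%.
Cost of preferred: Rp = 1.66 / 28.98 = 5.7281%.
Market value of equity E = 214.06 × 2.13m = 455.9478m.
Total capital V = 455.9478 + 108.9 + 403 + 184 = 1151.8478.
Equity: weight = 455.9478/1151.8478 = 0.3958; cost = 6.8676%.
Preferred: weight = 108.9/1151.8478 = 0.0945; cost = 5.7281%.
Convertible notes (debt portion): weight = 403/1151.8478 = 0.3499; after-tax cost = 6.3% × (1 − 21%) = 4.9770%.
Senior notes: weight = 184/1151.8478 = 0.1597; after-tax cost = 6.4% × (1 − 21%) = 5.0560%.
WACC = 0.3958 × 6.8676% + 0.0945 × 5.7281% + 0.3499 × 4.9770% + 0.1597 × 5.0560% = 5.8090%.

5.81%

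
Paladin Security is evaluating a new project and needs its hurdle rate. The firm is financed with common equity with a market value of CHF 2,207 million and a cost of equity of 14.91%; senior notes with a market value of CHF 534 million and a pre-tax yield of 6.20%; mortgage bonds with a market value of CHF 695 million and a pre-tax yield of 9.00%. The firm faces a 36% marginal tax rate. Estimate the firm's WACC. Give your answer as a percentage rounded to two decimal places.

Total capital V = 2207 + 534 + 695 = 3436.
Equity: weight = 2207/3436 = 0.6423; cost = 14.91%.
Senior notes: weight = 534/3436 = 0.1554; after-tax cost = 6.2% × (1 − 36%) = 3.9680%.
Mortgage bonds: weight = 695/3436 = 0.2023; after-tax cost = 9% × (1 − 36%) = 5.7600%.
WACC = 0.6423 × 14.9100% + 0.1554 × 3.9680% + 0.2023 × 5.7600% = 11.3587%.

11.36%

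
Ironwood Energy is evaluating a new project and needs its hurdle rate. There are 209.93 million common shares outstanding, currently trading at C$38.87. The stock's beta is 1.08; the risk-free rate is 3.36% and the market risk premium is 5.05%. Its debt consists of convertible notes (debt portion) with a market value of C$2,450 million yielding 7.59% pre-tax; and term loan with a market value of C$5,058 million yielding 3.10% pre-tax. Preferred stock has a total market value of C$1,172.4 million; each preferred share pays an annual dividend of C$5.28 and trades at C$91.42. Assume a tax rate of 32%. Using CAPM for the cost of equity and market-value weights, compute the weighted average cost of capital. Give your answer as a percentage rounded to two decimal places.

6.06%

Cost of equity via CAPM: Re = 3.36% + 1.08 × 5.05% = 8.8140%.
Cost of preferred: Rp = 5.28 / 91.42 = 5.7755%.
Market value of equity E = 38.87 × 209.93m = 8159.9791m.
Total capital V = 8159.9791 + 1172.4 + 2450 + 5058 = 16840.3791.
Equity: weight = 8159.9791/16840.3791 = 0.4845; cost = 8.814%.
Preferred: weight = 1172.4/16840.3791 = 0.0696; cost = 5.7755%.
Convertible notes (debt portion): weight = 2450/16840.3791 = 0.1455; after-tax cost = 7.59% × (1 − 32%) = 5.1612%.
Term loan: weight = 5058/16840.3791 = 0.3003; after-tax cost = 3.1% × (1 − 32%) = 2.1080%.
WACC = 0.4845 × 8.8140% + 0.0696 × 5.7755% + 0.1455 × 5.1612% + 0.3003 × 2.1080% = 6.0569%.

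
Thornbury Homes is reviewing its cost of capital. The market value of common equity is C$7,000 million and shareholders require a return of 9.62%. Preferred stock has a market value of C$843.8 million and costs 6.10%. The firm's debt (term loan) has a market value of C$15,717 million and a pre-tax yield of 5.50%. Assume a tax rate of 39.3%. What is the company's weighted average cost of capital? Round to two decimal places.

5.30%

Total capital V = 7000 + 843.8 + 15717 = 23560.8.
Equity: weight = 7000/23560.8 = 0.2971; cost = 9.62%.
Preferred: weight = 843.8/23560.8 = 0.0358; cost = 6.1%.
Term loan: weight = 15717/23560.8 = 0.6671; after-tax cost = 5.5% × (1 − 39.3%) = 3.3385%.
WACC = 0.2971 × 9.6200% + 0.0358 × 6.1000% + 0.6671 × 3.3385% = 5.3037%.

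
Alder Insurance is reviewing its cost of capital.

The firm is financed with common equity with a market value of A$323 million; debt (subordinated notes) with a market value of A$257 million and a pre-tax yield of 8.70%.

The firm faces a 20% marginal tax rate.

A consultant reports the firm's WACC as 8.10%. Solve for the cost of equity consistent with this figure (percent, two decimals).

9.01%

Total capital V = 323 + 257 = 580.
Equity weight = 323/580 = 0.5569.
Subordinated notes weight = 257/580 = 0.4431.
Debt contribution = 0.4431 × 8.7% × (1 − 20%) = 3.0840%.
Required equity contribution = 8.1% − 3.0840% = 5.0160%.
Re = 5.0160% / 0.5569 = 9.0071%.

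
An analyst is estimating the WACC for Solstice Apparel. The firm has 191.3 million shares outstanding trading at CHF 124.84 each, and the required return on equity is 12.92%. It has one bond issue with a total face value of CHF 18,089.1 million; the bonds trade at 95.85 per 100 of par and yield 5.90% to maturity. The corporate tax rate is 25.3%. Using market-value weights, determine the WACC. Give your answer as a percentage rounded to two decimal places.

Market value of equity E = 124.84 × 191.3m = 23881.892m. Market value of debt D = 18089.1m × 95.85/100 = 17338.40235m.
Total capital V = 23881.892 + 17338.40235 = 41220.29435.
Equity: weight = 23881.892/41220.29435 = 0.5794; cost = 12.92%.
Bonds outstanding: weight = 17338.40235/41220.29435 = 0.4206; after-tax cost = 5.9% × (1 − 25.3%) = 4.4073%.
WACC = 0.5794 × 12.9200% + 0.4206 × 4.4073% = 9.3393%.

9.34%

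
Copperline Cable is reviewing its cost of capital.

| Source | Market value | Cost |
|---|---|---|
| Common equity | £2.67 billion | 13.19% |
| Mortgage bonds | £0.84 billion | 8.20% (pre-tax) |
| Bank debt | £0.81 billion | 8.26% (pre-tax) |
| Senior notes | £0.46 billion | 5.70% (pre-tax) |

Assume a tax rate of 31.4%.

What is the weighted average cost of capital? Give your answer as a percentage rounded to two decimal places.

9.69%

Total capital V = 2.67 + 0.84 + 0.81 + 0.46 = 4.78.
Equity: weight = 2.67/4.78 = 0.5586; cost = 13.19%.
Mortgage bonds: weight = 0.84/4.78 = 0.1757; after-tax cost = 8.2% × (1 − 31.4%) = 5.6252%.
Bank debt: weight = 0.81/4.78 = 0.1695; after-tax cost = 8.26% × (1 − 31.4%) = 5.6664%.
Senior notes: weight = 0.46/4.78 = 0.0962; after-tax cost = 5.7% × (1 − 31.4%) = 3.9102%.
WACC = 0.5586 × 13.1900% + 0.1757 × 5.6252% + 0.1695 × 5.6664% + 0.0962 × 3.9102% = 9.6927%.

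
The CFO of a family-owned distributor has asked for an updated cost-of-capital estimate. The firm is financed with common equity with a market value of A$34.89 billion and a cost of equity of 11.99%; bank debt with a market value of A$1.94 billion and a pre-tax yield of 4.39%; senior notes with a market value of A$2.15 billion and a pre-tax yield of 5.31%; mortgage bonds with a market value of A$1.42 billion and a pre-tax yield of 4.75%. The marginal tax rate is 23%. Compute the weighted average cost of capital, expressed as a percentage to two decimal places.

Total capital V = 34.89 + 1.94 + 2.15 + 1.42 = 40.4.
Equity: weight = 34.89/40.4 = 0.8636; cost = 11.99%.
Bank debt: weight = 1.94/40.4 = 0.0480; after-tax cost = 4.39% × (1 − 23%) = 3.3803%.
Senior notes: weight = 2.15/40.4 = 0.0532; after-tax cost = 5.31% × (1 − 23%) = 4.0887%.
Mortgage bonds: weight = 1.42/40.4 = 0.0351; after-tax cost = 4.75% × (1 − 23%) = 3.6575%.
WACC = 0.8636 × 11.9900% + 0.0480 × 3.3803% + 0.0532 × 4.0887% + 0.0351 × 3.6575% = 10.8632%.

10.86%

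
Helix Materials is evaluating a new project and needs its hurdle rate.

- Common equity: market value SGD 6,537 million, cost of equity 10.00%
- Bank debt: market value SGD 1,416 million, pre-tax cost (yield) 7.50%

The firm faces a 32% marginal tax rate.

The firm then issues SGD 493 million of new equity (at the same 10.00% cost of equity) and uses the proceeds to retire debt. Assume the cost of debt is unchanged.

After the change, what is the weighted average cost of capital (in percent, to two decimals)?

After the change:
Total capital V = 7030 + 923 = 7953.
Equity: weight = 7030/7953 = 0.8839; cost = 10%.
Bank debt: weight = 923/7953 = 0.1161; after-tax cost = 7.5% × (1 − 32%) = 5.1000%.
WACC = 0.8839 × 10.0000% + 0.1161 × 5.1000% = 9.4313%.

9.43%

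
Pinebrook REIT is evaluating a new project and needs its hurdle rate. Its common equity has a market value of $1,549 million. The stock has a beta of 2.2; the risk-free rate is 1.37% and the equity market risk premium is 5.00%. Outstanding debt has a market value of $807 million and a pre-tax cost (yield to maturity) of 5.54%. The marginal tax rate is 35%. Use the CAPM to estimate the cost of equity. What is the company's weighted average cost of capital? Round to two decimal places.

Cost of equity via CAPM: Re = 1.37% + 2.2 × 5.0% = 12.3700%.
Total capital V = 1549 + 807 = 2356.
Equity: weight = 1549/2356 = 0.6575; cost = 12.37%.
Debt: weight = 807/2356 = 0.3425; after-tax cost = 5.54% × (1 − 35%) = 3.6010%.
WACC = 0.6575 × 12.3700% + 0.3425 × 3.6010% = 9.3664%.

9.37%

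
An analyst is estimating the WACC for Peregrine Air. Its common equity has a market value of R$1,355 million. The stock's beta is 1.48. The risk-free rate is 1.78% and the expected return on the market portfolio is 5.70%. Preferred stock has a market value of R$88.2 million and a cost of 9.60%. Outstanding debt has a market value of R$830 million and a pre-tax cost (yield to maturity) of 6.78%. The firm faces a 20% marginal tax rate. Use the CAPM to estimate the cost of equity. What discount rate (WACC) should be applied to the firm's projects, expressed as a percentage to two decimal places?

6.87%

Market risk premium = 5.7% − 1.78% = 3.92%.
Cost of equity via CAPM: Re = 1.78% + 1.48 × 3.92% = 7.5816%.
Total capital V = 1355 + 88.2 + 830 = 2273.2.
Equity: weight = 1355/2273.2 = 0.5961; cost = 7.5816%.
Preferred: weight = 88.2/2273.2 = 0.0388; cost = 9.6%.
Debt: weight = 830/2273.2 = 0.3651; after-tax cost = 6.78% × (1 − 20%) = 5.4240%.
WACC = 0.5961 × 7.5816% + 0.0388 × 9.6000% + 0.3651 × 5.4240% = 6.8721%.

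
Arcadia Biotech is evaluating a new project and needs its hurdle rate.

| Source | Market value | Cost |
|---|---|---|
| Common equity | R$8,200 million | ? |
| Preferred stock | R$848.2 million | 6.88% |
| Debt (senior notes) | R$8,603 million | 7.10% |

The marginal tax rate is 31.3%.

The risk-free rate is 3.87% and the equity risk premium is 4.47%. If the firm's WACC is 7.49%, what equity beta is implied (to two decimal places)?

Total capital V = 8200 + 848.2 + 8603 = 17651.2.
Equity weight = 8200/17651.2 = 0.4646.
Preferred weight = 848.2/17651.2 = 0.0481.
Senior notes weight = 8603/17651.2 = 0.4874.
Debt contribution = 0.4874 × 7.1% × (1 − 31.3%) = 2.3773%.
Preferred contribution = 0.0481 × 6.88% = 0.3306%.
Required equity contribution = 7.49% − 2.7079% = 4.7821%  ⇒  Re = 10.2938%.
CAPM: 10.2938% = 3.87% + β × 4.47%  ⇒  β = 1.4371.

1.44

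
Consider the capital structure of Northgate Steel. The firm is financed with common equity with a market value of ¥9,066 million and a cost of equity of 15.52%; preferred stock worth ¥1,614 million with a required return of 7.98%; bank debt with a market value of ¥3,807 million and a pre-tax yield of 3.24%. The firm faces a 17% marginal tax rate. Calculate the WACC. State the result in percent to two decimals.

11.31%

Total capital V = 9066 + 1614 + 3807 = 14487.
Equity: weight = 9066/14487 = 0.6258; cost = 15.52%.
Preferred: weight = 1614/14487 = 0.1114; cost = 7.98%.
Bank debt: weight = 3807/14487 = 0.2628; after-tax cost = 3.24% × (1 − 17%) = 2.6892%.
WACC = 0.6258 × 15.5200% + 0.1114 × 7.9800% + 0.2628 × 2.6892% = 11.3082%.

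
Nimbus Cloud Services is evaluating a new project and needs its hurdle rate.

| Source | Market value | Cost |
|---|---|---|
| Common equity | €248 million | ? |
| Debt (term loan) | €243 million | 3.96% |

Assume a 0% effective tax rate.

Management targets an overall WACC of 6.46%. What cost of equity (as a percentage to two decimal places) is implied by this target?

Total capital V = 248 + 243 = 491.
Equity weight = 248/491 = 0.5051.
Term loan weight = 243/491 = 0.4949.
Debt contribution = 0.4949 × 3.96% × (1 − 0%) = 1.9598%.
Required equity contribution = 6.46% − 1.9598% = 4.5002%.
Re = 4.5002% / 0.5051 = 8.9096%.

8.91%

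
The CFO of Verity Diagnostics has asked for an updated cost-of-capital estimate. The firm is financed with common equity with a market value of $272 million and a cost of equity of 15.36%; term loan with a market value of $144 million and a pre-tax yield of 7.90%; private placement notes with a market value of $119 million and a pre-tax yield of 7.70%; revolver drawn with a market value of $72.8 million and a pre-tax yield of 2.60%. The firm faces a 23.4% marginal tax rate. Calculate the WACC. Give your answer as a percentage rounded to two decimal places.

Total capital V = 272 + 144 + 119 + 72.8 = 607.8.
Equity: weight = 272/607.8 = 0.4475; cost = 15.36%.
Term loan: weight = 144/607.8 = 0.2369; after-tax cost = 7.9% × (1 − 23.4%) = 6.0514%.
Private placement notes: weight = 119/607.8 = 0.1958; after-tax cost = 7.7% × (1 − 23.4%) = 5.8982%.
Revolver drawn: weight = 72.8/607.8 = 0.1198; after-tax cost = 2.6% × (1 − 23.4%) = 1.9916%.
WACC = 0.4475 × 15.3600% + 0.2369 × 6.0514% + 0.1958 × 5.8982% + 0.1198 × 1.9916% = 9.7009%.

9.70%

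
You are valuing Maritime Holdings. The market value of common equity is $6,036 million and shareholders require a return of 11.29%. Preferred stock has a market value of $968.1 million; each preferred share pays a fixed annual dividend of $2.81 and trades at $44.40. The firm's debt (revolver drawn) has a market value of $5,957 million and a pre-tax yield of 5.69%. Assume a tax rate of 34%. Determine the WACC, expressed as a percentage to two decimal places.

7.46%

Cost of preferred: Rp = 2.81 / 44.4 = 6.3288%.
Total capital V = 6036 + 968.1 + 5957 = 12961.1.
Equity: weight = 6036/12961.1 = 0.4657; cost = 11.29%.
Preferred: weight = 968.1/12961.1 = 0.0747; cost = 6.3288%.
Revolver drawn: weight = 5957/12961.1 = 0.4596; after-tax cost = 5.69% × (1 − 34%) = 3.7554%.
WACC = 0.4657 × 11.2900% + 0.0747 × 6.3288% + 0.4596 × 3.7554% = 7.4565%.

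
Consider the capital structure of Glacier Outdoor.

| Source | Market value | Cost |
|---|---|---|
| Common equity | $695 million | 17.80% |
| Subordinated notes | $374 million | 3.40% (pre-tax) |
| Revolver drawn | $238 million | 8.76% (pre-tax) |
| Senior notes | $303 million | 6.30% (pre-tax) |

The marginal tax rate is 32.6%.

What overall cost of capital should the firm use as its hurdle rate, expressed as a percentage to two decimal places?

Total capital V = 695 + 374 + 238 + 303 = 1610.
Equity: weight = 695/1610 = 0.4317; cost = 17.8%.
Subordinated notes: weight = 374/1610 = 0.2323; after-tax cost = 3.4% × (1 − 32.6%) = 2.2916%.
Revolver drawn: weight = 238/1610 = 0.1478; after-tax cost = 8.76% × (1 − 32.6%) = 5.9042%.
Senior notes: weight = 303/1610 = 0.1882; after-tax cost = 6.3% × (1 − 32.6%) = 4.2462%.
WACC = 0.4317 × 17.8000% + 0.2323 × 2.2916% + 0.1478 × 5.9042% + 0.1882 × 4.2462% = 9.8881%.

9.89%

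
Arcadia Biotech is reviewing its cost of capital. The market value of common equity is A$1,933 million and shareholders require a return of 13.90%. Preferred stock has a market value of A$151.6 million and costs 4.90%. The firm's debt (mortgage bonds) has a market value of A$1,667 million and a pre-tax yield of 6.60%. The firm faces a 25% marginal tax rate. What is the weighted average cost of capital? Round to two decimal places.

9.56%

Total capital V = 1933 + 151.6 + 1667 = 3751.6.
Equity: weight = 1933/3751.6 = 0.5152; cost = 13.9%.
Preferred: weight = 151.6/3751.6 = 0.0404; cost = 4.9%.
Mortgage bonds: weight = 1667/3751.6 = 0.4443; after-tax cost = 6.6% × (1 − 25%) = 4.9500%.
WACC = 0.5152 × 13.9000% + 0.0404 × 4.9000% + 0.4443 × 4.9500% = 9.5594%.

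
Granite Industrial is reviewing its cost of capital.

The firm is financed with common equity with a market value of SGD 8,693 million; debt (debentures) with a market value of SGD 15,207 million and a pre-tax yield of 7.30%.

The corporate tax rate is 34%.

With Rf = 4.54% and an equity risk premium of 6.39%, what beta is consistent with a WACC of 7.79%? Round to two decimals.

1.32

Total capital V = 8693 + 15207 = 23900.
Equity weight = 8693/23900 = 0.3637.
Debentures weight = 15207/23900 = 0.6363.
Debt contribution = 0.6363 × 7.3% × (1 − 34%) = 3.0656%.
Required equity contribution = 7.79% − 3.0656% = 4.7244%  ⇒  Re = 12.9890%.
CAPM: 12.9890% = 4.54% + β × 6.39%  ⇒  β = 1.3222.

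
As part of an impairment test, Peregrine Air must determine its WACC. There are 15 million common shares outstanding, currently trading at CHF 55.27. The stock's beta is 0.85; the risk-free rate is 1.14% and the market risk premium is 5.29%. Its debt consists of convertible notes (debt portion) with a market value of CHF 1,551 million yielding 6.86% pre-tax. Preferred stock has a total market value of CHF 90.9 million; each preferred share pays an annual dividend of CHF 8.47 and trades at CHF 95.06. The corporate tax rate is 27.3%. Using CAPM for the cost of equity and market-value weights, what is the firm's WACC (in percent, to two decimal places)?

5.35%

Cost of equity via CAPM: Re = 1.14% + 0.85 × 5.29% = 5.6365%.
Cost of preferred: Rp = 8.47 / 95.06 = 8.9102%.
Market value of equity E = 55.27 × 15m = 829.05m.
Total capital V = 829.05 + 90.9 + 1551 = 2470.95.
Equity: weight = 829.05/2470.95 = 0.3355; cost = 5.6365%.
Preferred: weight = 90.9/2470.95 = 0.0368; cost = 8.9102%.
Convertible notes (debt portion): weight = 1551/2470.95 = 0.6277; after-tax cost = 6.86% × (1 − 27.3%) = 4.9872%.
WACC = 0.3355 × 5.6365% + 0.0368 × 8.9102% + 0.6277 × 4.9872% = 5.3494%.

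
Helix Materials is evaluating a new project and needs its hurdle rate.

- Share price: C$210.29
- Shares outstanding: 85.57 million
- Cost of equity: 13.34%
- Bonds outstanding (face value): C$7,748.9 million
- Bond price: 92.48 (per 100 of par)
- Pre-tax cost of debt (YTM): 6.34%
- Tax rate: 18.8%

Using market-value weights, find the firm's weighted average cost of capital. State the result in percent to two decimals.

Market value of equity E = 210.29 × 85.57m = 17994.5153m. Market value of debt D = 7748.9m × 92.48/100 = 7166.18272m.
Total capital V = 17994.5153 + 7166.18272 = 25160.69802.
Equity: weight = 17994.5153/25160.69802 = 0.7152; cost = 13.34%.
Bonds outstanding: weight = 7166.18272/25160.69802 = 0.2848; after-tax cost = 6.34% × (1 − 18.8%) = 5.1481%.
WACC = 0.7152 × 13.3400% + 0.2848 × 5.1481% = 11.0068%.

11.01%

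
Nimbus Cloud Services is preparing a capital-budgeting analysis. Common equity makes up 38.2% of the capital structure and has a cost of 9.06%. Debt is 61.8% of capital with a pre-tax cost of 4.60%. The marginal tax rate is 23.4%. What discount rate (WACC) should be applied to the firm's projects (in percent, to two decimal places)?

After-tax cost of debt = 4.6% × (1 − 23.4%) = 3.5236%.
WACC = 0.382 × 9.0600% + 0.618 × 3.5236% = 5.6385%.

5.64%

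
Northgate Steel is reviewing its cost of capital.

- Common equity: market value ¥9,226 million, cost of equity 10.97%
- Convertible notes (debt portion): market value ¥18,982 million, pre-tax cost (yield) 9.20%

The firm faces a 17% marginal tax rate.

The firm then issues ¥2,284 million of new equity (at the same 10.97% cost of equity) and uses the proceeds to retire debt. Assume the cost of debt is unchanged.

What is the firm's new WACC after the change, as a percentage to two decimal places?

9.00%

After the change:
Total capital V = 11510 + 16698 = 28208.
Equity: weight = 11510/28208 = 0.4080; cost = 10.97%.
Convertible notes (debt portion): weight = 16698/28208 = 0.5920; after-tax cost = 9.2% × (1 − 17%) = 7.6360%.
WACC = 0.4080 × 10.9700% + 0.5920 × 7.6360% = 8.9964%.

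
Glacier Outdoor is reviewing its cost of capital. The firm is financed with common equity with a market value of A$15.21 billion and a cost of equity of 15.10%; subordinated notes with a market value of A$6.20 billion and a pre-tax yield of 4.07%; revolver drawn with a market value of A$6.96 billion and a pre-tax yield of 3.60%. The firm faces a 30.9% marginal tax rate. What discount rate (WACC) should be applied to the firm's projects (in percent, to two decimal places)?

Total capital V = 15.21 + 6.2 + 6.96 = 28.37.
Equity: weight = 15.21/28.37 = 0.5361; cost = 15.1%.
Subordinated notes: weight = 6.2/28.37 = 0.2185; after-tax cost = 4.07% × (1 − 30.9%) = 2.8124%.
Revolver drawn: weight = 6.96/28.37 = 0.2453; after-tax cost = 3.6% × (1 − 30.9%) = 2.4876%.
WACC = 0.5361 × 15.1000% + 0.2185 × 2.8124% + 0.2453 × 2.4876% = 9.3205%.

9.32%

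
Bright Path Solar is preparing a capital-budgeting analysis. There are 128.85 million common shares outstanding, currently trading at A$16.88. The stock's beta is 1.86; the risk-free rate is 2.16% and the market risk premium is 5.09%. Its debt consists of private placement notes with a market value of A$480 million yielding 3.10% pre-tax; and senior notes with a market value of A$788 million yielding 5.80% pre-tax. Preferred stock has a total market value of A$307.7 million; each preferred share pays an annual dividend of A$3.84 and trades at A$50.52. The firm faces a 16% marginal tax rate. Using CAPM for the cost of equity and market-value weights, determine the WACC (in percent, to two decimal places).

8.72%

Cost of equity via CAPM: Re = 2.16% + 1.86 × 5.09% = 11.6274%.
Cost of preferred: Rp = 3.84 / 50.52 = 7.6010%.
Market value of equity E = 16.88 × 128.85m = 2174.988m.
Total capital V = 2174.988 + 307.7 + 480 + 788 = 3750.688.
Equity: weight = 2174.988/3750.688 = 0.5799; cost = 11.6274%.
Preferred: weight = 307.7/3750.688 = 0.0820; cost = 7.601%.
Private placement notes: weight = 480/3750.688 = 0.1280; after-tax cost = 3.1% × (1 − 16%) = 2.6040%.
Senior notes: weight = 788/3750.688 = 0.2101; after-tax cost = 5.8% × (1 − 16%) = 4.8720%.
WACC = 0.5799 × 11.6274% + 0.0820 × 7.6010% + 0.1280 × 2.6040% + 0.2101 × 4.8720% = 8.7230%.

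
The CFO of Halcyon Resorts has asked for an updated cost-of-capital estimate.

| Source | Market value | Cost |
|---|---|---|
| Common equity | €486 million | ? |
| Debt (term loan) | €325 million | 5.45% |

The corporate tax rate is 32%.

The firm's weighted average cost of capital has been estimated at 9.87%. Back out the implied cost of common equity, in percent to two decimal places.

13.99%

Total capital V = 486 + 325 = 811.
Equity weight = 486/811 = 0.5993.
Term loan weight = 325/811 = 0.4007.
Debt contribution = 0.4007 × 5.45% × (1 − 32%) = 1.4851%.
Required equity contribution = 9.87% − 1.4851% = 8.3849%.
Re = 8.3849% / 0.5993 = 13.9920%.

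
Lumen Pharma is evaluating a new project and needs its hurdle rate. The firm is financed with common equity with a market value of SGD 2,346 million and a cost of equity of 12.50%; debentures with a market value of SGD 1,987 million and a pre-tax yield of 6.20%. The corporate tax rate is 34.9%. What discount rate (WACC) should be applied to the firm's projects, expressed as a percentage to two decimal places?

8.62%

Total capital V = 2346 + 1987 = 4333.
Equity: weight = 2346/4333 = 0.5414; cost = 12.5%.
Debentures: weight = 1987/4333 = 0.4586; after-tax cost = 6.2% × (1 − 34.9%) = 4.0362%.
WACC = 0.5414 × 12.5000% + 0.4586 × 4.0362% = 8.6187%.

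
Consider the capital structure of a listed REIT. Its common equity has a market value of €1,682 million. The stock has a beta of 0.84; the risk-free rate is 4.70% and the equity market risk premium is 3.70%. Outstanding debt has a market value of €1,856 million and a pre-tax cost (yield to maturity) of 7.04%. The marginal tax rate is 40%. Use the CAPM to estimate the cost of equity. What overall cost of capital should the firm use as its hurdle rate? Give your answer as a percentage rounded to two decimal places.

Cost of equity via CAPM: Re = 4.7% + 0.84 × 3.7% = 7.8080%.
Total capital V = 1682 + 1856 = 3538.
Equity: weight = 1682/3538 = 0.4754; cost = 7.808%.
Debt: weight = 1856/3538 = 0.5246; after-tax cost = 7.04% × (1 − 40%) = 4.2240%.
WACC = 0.4754 × 7.8080% + 0.5246 × 4.2240% = 5.9279%.

5.93%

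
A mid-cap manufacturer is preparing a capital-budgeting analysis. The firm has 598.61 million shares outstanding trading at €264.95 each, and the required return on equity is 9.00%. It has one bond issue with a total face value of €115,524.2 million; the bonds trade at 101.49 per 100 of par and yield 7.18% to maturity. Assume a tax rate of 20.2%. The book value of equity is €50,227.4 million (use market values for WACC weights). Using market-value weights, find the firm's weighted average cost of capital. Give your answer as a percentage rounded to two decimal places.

Market value of equity E = 264.95 × 598.61m = 158601.7195m. Market value of debt D = 115524.2m × 101.49/100 = 117245.51058m.
Total capital V = 158601.7195 + 117245.51058 = 275847.23008.
Equity: weight = 158601.7195/275847.23008 = 0.5750; cost = 9%.
Bonds outstanding: weight = 117245.51058/275847.23008 = 0.4250; after-tax cost = 7.18% × (1 − 20.2%) = 5.7296%.
WACC = 0.5750 × 9.0000% + 0.4250 × 5.7296% = 7.6100%.

7.61%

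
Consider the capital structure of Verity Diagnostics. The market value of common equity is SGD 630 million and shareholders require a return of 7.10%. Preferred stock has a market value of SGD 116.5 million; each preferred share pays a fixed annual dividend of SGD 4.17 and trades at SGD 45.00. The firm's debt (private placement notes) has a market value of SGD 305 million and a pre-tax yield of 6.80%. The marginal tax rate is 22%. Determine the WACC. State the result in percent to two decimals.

6.82%

Cost of preferred: Rp = 4.17 / 45.0 = 9.2667%.
Total capital V = 630 + 116.5 + 305 = 1051.5.
Equity: weight = 630/1051.5 = 0.5991; cost = 7.1%.
Preferred: weight = 116.5/1051.5 = 0.1108; cost = 9.2667%.
Private placement notes: weight = 305/1051.5 = 0.2901; after-tax cost = 6.8% × (1 − 22%) = 5.3040%.
WACC = 0.5991 × 7.1000% + 0.1108 × 9.2667% + 0.2901 × 5.3040% = 6.8191%.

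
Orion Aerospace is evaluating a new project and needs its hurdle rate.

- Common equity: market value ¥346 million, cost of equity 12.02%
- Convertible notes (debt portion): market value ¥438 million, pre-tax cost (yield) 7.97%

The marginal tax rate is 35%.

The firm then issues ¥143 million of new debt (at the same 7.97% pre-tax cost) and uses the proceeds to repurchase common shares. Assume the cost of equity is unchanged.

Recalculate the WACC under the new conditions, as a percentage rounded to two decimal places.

6.95%

After the change:
Total capital V = 203 + 581 = 784.
Equity: weight = 203/784 = 0.2589; cost = 12.02%.
Convertible notes (debt portion): weight = 581/784 = 0.7411; after-tax cost = 7.97% × (1 − 35%) = 5.1805%.
WACC = 0.2589 × 12.0200% + 0.7411 × 5.1805% = 6.9514%.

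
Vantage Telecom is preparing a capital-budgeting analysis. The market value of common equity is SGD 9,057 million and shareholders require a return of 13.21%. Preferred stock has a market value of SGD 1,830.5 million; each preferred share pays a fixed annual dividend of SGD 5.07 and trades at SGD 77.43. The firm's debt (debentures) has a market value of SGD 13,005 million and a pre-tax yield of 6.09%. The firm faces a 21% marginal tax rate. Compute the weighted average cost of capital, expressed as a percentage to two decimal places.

Cost of preferred: Rp = 5.07 / 77.43 = 6.5478%.
Total capital V = 9057 + 1830.5 + 13005 = 23892.5.
Equity: weight = 9057/23892.5 = 0.3791; cost = 13.21%.
Preferred: weight = 1830.5/23892.5 = 0.0766; cost = 6.5478%.
Debentures: weight = 13005/23892.5 = 0.5443; after-tax cost = 6.09% × (1 − 21%) = 4.8111%.
WACC = 0.3791 × 13.2100% + 0.0766 × 6.5478% + 0.5443 × 4.8111% = 8.1280%.

8.13%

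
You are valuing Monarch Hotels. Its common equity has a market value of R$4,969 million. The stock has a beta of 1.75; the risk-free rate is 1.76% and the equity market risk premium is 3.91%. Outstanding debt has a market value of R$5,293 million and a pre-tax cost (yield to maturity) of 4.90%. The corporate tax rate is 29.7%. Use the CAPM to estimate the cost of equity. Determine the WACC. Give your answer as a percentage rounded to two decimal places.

Cost of equity via CAPM: Re = 1.76% + 1.75 × 3.91% = 8.6025%.
Total capital V = 4969 + 5293 = 10262.
Equity: weight = 4969/10262 = 0.4842; cost = 8.6025%.
Debt: weight = 5293/10262 = 0.5158; after-tax cost = 4.9% × (1 − 29.7%) = 3.4447%.
WACC = 0.4842 × 8.6025% + 0.5158 × 3.4447% = 5.9422%.

5.94%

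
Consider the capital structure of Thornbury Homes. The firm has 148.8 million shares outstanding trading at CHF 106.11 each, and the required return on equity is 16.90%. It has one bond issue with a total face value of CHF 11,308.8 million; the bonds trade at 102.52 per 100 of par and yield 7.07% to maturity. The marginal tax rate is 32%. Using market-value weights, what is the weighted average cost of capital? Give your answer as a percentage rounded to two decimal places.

Market value of equity E = 106.11 × 148.8m = 15789.168m. Market value of debt D = 11308.8m × 102.52/100 = 11593.78176m.
Total capital V = 15789.168 + 11593.78176 = 27382.94976.
Equity: weight = 15789.168/27382.94976 = 0.5766; cost = 16.9%.
Bonds outstanding: weight = 11593.78176/27382.94976 = 0.4234; after-tax cost = 7.07% × (1 − 32%) = 4.8076%.
WACC = 0.5766 × 16.9000% + 0.4234 × 4.8076% = 11.7801%.

11.78%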